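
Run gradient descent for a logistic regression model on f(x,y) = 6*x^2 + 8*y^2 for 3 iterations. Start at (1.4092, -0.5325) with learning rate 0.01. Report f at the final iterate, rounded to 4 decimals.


Gradient descent on f(x,y) = 6*x^2 + 8*y^2.
Starting point: (1.4092, -0.5325), alpha = 0.01
Step 1: grad_x = 2*6*1.4092 = 16.9104, grad_y = 2*8*-0.5325 = -8.52
  x_1 = 1.4092 - 0.01*16.9104 = 1.2401
  y_1 = -0.5325 - 0.01*-8.52 = -0.4473
Step 2: grad_x = 2*6*1.2401 = 14.8812, grad_y = 2*8*-0.4473 = -7.1568
  x_2 = 1.2401 - 0.01*14.8812 = 1.0913
  y_2 = -0.4473 - 0.01*-7.1568 = -0.3757
Step 3: grad_x = 2*6*1.0913 = 13.0954, grad_y = 2*8*-0.3757 = -6.0117
  x_3 = 1.0913 - 0.01*13.0954 = 0.9603
  y_3 = -0.3757 - 0.01*-6.0117 = -0.3156
f(0.9603, -0.3156) = 6*0.9603^2 + 8*(-0.3156)^2 = 6.3303


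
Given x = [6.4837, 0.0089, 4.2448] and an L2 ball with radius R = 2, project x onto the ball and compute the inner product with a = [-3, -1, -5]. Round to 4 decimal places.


Step 1: Compute ||x|| (intermediates to 6 decimals).
||x|| = sqrt(6.4837^2 + 0.0089^2 + 4.2448^2) = 7.74963
Step 2: Project.
Since ||x|| > R, scale = R/||x|| = 2/7.74963 = 0.258077, proj(x) = scale * x
proj(x) = [1.673294, 0.002297, 1.095485]
Step 3: Dot product.
a^T * proj(x) = -3*1.673294 - 1*0.002297 - 5*1.095485 = -10.4996


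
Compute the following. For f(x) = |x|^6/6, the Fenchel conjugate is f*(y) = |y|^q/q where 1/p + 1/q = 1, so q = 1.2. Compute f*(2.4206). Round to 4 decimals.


The conjugate exponent q satisfies 1/p + 1/q = 1.
p = 6, so q = 6/(6 - 1) = 1.2
|y|^q = 2.4206^1.2 = 2.8887
f*(2.4206) = 2.8887 / 1.2 = 2.4073


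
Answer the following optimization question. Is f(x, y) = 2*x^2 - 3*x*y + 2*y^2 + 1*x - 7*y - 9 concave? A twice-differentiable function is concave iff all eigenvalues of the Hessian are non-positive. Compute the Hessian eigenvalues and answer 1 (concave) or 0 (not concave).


The Hessian of f(x,y) = 2*x^2 - 3*x*y + 2*y^2 + 1*x - 7*y - 9 is:
H = [[4, -3], [-3, 4]]
Trace = 4 + 4 = 8
Determinant = 4*4 - (-3)^2 = 7
Discriminant = (8)^2 - 4*7 = 36.0
Eigenvalues: lambda_1 = 1.0, lambda_2 = 7.0
The function is not concave.

0


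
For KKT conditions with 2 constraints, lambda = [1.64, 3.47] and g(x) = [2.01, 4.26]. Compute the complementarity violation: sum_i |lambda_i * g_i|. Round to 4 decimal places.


KKT complementary slackness check:
lambda_1 * g_1 = 1.64 * 2.01 = 3.2964
lambda_2 * g_2 = 3.47 * 4.26 = 14.7822
Total violation = 3.2964 + 14.7822 = 18.0786


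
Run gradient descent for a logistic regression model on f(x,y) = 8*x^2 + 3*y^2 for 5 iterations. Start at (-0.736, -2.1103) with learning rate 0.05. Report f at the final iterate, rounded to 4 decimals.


Gradient descent on f(x,y) = 8*x^2 + 3*y^2.
Starting point: (-0.736, -2.1103), alpha = 0.05
Step 1: grad_x = 2*8*-0.736 = -11.776, grad_y = 2*3*-2.1103 = -12.6618
  x_1 = -0.736 - 0.05*-11.776 = -0.1472
  y_1 = -2.1103 - 0.05*-12.6618 = -1.4772
Step 2: grad_x = 2*8*-0.1472 = -2.3552, grad_y = 2*3*-1.4772 = -8.8633
  x_2 = -0.1472 - 0.05*-2.3552 = -0.0294
  y_2 = -1.4772 - 0.05*-8.8633 = -1.034
Step 3: grad_x = 2*8*-0.0294 = -0.471, grad_y = 2*3*-1.034 = -6.2043
  x_3 = -0.0294 - 0.05*-0.471 = -0.0059
  y_3 = -1.034 - 0.05*-6.2043 = -0.7238
Step 4: grad_x = 2*8*-0.0059 = -0.0942, grad_y = 2*3*-0.7238 = -4.343
  x_4 = -0.0059 - 0.05*-0.0942 = -0.0012
  y_4 = -0.7238 - 0.05*-4.343 = -0.5067
Step 5: grad_x = 2*8*-0.0012 = -0.0188, grad_y = 2*3*-0.5067 = -3.0401
  x_5 = -0.0012 - 0.05*-0.0188 = -0.0002
  y_5 = -0.5067 - 0.05*-3.0401 = -0.3547
f(-0.0002, -0.3547) = 8*(-0.0002)^2 + 3*(-0.3547)^2 = 0.3774


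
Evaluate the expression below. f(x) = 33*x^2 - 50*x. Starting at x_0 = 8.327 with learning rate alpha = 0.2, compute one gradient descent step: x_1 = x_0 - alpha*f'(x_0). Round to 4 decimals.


We compute the gradient at x_0 and apply the update.
f'(x) = 66*x - 50
f'(8.327) = 66*8.327 - 50 = 499.582
x_1 = 8.327 - 0.2*499.582 = -91.5894


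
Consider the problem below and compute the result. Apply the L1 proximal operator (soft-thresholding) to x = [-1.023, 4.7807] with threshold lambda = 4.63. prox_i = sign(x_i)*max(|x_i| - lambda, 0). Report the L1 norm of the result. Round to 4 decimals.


Soft-thresholding with lambda = 4.63:
prox(-1.023) = sign(-1.023)*max(|-1.023| - 4.63, 0) = 0.0
prox(4.7807) = sign(4.7807)*max(|4.7807| - 4.63, 0) = 0.1507
prox(x) = [0.0, 0.1507]
||prox(x)||_1 = 0.0 + 0.1507 = 0.1507


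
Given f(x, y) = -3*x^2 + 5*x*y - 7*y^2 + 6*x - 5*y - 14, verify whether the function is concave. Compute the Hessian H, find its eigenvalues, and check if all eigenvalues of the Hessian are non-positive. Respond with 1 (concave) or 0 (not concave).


The Hessian of f(x,y) = -3*x^2 + 5*x*y - 7*y^2 + 6*x - 5*y - 14 is:
H = [[-6, 5], [5, -14]]
Trace = -6 - 14 = -20
Determinant = -6*-14 - (5)^2 = 59
Discriminant = (-20)^2 - 4*59 = 164.0
Eigenvalues: lambda_1 = -16.4031, lambda_2 = -3.5969
The function is concave.

1


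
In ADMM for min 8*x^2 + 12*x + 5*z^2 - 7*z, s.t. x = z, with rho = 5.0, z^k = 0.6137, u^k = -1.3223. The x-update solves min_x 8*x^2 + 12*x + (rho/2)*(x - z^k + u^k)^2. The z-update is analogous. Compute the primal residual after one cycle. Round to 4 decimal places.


ADMM iteration with rho = 5.0, z^k = 0.6137, u^k = -1.3223
Step 1: x-update.
Minimize 8*x^2 + 12*x + (5.0/2)*(x - 0.6137 - 1.3223)^2
FOC: (2*8 + 5.0)*x = -12 + 5.0*(0.6137 + 1.3223)
x^{k+1} = -0.1105
Step 2: z-update.
Minimize 5*z^2 - 7*z + (5.0/2)*(-0.1105 - z - 1.3223)^2
FOC: (2*5 + 5.0)*z = 7 + 5.0*(-0.1105 - 1.3223)
z^{k+1} = -0.0109
Step 3: u-update.
u^{k+1} = -1.3223 - 0.1105 + 0.0109 = -1.4219
Step 4: Primal residual = |-0.1105 + 0.0109| = 0.0996


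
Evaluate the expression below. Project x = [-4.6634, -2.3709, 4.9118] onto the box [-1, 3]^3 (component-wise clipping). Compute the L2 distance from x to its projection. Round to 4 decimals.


Project each component onto [-1, 3].
clip(-4.6634) = -1.0, clip(-2.3709) = -1.0, clip(4.9118) = 3.0
Projection = [-1.0, -1.0, 3.0]
Squared diffs: [13.4205, 1.8794, 3.655]
Distance = sqrt(18.9549) = 4.3537


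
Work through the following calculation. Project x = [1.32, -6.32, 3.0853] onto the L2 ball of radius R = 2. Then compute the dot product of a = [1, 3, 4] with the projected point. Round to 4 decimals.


Step 1: Compute ||x|| (intermediates to 6 decimals).
||x|| = sqrt(1.32^2 + (-6.32)^2 + 3.0853^2) = 7.155688
Step 2: Project.
Since ||x|| > R, scale = R/||x|| = 2/7.155688 = 0.279498, proj(x) = scale * x
proj(x) = [0.368937, -1.766427, 0.862335]
Step 3: Dot product.
a^T * proj(x) = 1*0.368937 + 3*(-1.766427) + 4*0.862335 = -1.481


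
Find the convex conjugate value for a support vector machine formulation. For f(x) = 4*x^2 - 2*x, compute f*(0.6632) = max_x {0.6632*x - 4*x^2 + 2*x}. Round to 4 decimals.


f*(y) = sup_x {y*x - a*x^2 - b*x} = sup_x {(y-b)*x - a*x^2}
FOC: (y - b) - 2a*x = 0 => x* = (y - b)/(2a)
x* = (0.6632 + 2)/(2*4) = 0.3329
f*(0.6632) = (y-b)^2/(4a) = (0.6632 + 2)^2/(4*4)
= 7.0926/16 = 0.4433


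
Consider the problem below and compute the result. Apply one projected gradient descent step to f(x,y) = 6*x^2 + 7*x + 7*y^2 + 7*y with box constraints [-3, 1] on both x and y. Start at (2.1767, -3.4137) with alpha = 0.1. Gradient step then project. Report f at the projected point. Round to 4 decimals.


Step 1: Compute gradient at (2.1767, -3.4137).
grad_x = 2*6*2.1767 + 7 = 33.1204
grad_y = 2*7*-3.4137 + 7 = -40.7918
Step 2: Gradient step.
x_raw = 2.1767 - 0.1*33.1204 = -1.1353
y_raw = -3.4137 - 0.1*-40.7918 = 0.6655
Step 3: Project onto [-3, 1].
x_proj = clip(-1.1353) = -1.1353
y_proj = clip(0.6655) = 0.6655
Step 4: Evaluate f.
f(-1.1353, 0.6655) = 7.545


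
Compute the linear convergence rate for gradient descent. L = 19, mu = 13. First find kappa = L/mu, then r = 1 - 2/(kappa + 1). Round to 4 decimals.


Step 1: Compute the condition number.
kappa = L/mu = 19/13 = 1.4615
Step 2: Compute the convergence rate.
r = 1 - 2/(kappa + 1) = 1 - 2*mu/(L + mu) = (L - mu)/(L + mu) = 6/32 = 0.1875


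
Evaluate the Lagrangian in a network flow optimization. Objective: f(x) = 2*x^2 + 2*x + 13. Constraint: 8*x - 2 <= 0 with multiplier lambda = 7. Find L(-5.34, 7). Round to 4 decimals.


Step 1: Evaluate f(x).
f(-5.34) = 2*(-5.34)^2 + 2*(-5.34) + 13 = 59.3512
Step 2: Evaluate g(x).
g(-5.34) = 8*-5.34 - 2 = -44.72
Step 3: Compute Lagrangian.
L = 59.3512 + 7*-44.72 = -253.6888


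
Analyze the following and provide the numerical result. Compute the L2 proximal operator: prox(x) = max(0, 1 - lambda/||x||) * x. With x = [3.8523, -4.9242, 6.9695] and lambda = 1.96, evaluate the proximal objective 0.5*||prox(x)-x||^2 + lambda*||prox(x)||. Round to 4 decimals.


Step 1: Compute ||x||.
||x|| = 9.3628
Step 2: Compute scaling factor.
scale = max(0, 1 - 1.96/9.3628) = 0.7907
Step 3: prox(x) = [3.0459, -3.8934, 5.5105]
||prox(x)|| = 7.4028
Step 4: Proximal objective.
0.5*||prox-x||^2 = 1.9208
lambda*||prox|| = 14.5095
Total = 16.4303


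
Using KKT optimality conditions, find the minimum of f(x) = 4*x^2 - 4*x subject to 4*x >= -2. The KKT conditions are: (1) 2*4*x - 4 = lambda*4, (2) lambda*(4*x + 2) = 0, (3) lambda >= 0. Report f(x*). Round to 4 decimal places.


Step 1: Try lambda = 0 (constraint inactive).
Stationarity: 2*4*x - 4 = 0
x* = 4/(2*4) = 0.5
Check constraint: 4*0.5 = 2.0 >= -2 -- satisfied.
Step 2: Compute optimal value.
f(x*) = 4*0.5^2 - 4*0.5 = -1.0


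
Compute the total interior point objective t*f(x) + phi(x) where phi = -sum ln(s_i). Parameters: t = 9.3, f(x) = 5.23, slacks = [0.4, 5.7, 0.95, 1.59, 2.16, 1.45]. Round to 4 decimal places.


Step 1: Compute log-barrier.
ln values: [-0.9163, 1.7405, -0.0513, 0.4637, 0.7701, 0.3716]
phi = -(-0.9163 + 1.7405 - 0.0513 + 0.4637 + 0.7701 + 0.3716) = -2.3783
Step 2: Compute augmented objective.
t*f(x) = 9.3*5.23 = 48.639
Total = 48.639 - 2.3783 = 46.2607


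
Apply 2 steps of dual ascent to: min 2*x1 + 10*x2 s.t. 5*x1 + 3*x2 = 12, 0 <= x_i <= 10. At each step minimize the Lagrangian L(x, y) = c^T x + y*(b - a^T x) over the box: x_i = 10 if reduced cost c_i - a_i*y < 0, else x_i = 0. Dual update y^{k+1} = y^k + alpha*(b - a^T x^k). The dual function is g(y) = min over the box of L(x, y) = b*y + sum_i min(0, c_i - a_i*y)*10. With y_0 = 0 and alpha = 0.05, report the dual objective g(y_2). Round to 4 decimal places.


Dual ascent for LP: min 2*x1 + 10*x2, 5*x1 + 3*x2 = 12, 0 <= x_i <= 10
Step 1: y^k = 0.0, reduced costs: (2.0, 10.0)
  x^k = (0.0, 0.0), subgradient = b - a^T x = 12.0
  y^{k+1} = 0.0 + 0.05*12.0 = 0.6
Step 2: y^k = 0.6, reduced costs: (-1.0, 8.2)
  x^k = (10.0, 0.0), subgradient = b - a^T x = -38.0
  y^{k+1} = 0.6 + 0.05*-38.0 = -1.3
Dual objective at y_2 = -1.3: reduced costs (8.5, 13.9), box minimizer x = (0.0, 0.0)
g(y_2) = b*y + (c1 - a1*y)*x1 + (c2 - a2*y)*x2 = 12*(-1.3) + 8.5*0.0 + 13.9*0.0 = -15.6 + 0.0 + 0.0 = -15.6


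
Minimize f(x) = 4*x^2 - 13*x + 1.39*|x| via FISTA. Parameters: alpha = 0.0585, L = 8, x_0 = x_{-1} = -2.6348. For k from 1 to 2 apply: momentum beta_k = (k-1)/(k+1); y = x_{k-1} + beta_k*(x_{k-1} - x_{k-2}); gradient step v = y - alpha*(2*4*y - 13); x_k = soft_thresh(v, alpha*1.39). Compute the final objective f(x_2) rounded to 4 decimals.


FISTA on f(x) = 4*x^2 - 13*x + 1.39*|x|
L = 8, alpha = 0.0585
Iteration 1: beta = 0.0, y = -2.6348 + 0.0*(-2.6348 + 2.6348) = -2.6348
  grad(y) = -34.0784, v = y - alpha*grad = -0.6412
  prox(v) = soft_thresh(-0.6412, 0.0813) = -0.5599
Iteration 2: beta = 0.3333, y = -0.5599 + 0.3333*(-0.5599 + 2.6348) = 0.1317
  grad(y) = -11.9461, v = y - alpha*grad = 0.8306
  prox(v) = soft_thresh(0.8306, 0.0813) = 0.7493
f(x_2) = 4*0.7493^2 - 13*0.7493 + 1.39*|0.7493| = -6.4534


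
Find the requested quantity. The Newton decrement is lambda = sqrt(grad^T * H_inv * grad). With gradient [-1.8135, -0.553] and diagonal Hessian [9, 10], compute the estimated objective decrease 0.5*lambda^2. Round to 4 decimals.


Step 1: H is diagonal, so H^(-1) * g = [-0.2015, -0.0553].
Step 2: g^T H^(-1) g = sum_i g_i^2 / H_ii
  = (-1.8135)^2/9 + (-0.553)^2/10
  = 0.3654 + 0.0306 = 0.396
Step 3: Objective decrease = 0.5 * g^T H^(-1) g = 0.198


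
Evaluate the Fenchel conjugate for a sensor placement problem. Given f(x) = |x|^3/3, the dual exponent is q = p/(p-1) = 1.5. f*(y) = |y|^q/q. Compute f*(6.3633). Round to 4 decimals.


The conjugate exponent q satisfies 1/p + 1/q = 1.
p = 3, so q = 3/(3 - 1) = 1.5
|y|^q = 6.3633^1.5 = 16.0518
f*(6.3633) = 16.0518 / 1.5 = 10.7012


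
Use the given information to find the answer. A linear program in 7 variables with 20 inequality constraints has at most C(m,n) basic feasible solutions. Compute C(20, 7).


Each vertex corresponds to some choice of n active constraints out of m, so the number of vertices is at most C(m, n) = m! / (n!(m-n)!).
m = 20, n = 7
Numerator: 20 * 19 * 18 * 17 * 16 * 15 * 14
Denominator: 7! = 5040
C(20, 7) = 77520


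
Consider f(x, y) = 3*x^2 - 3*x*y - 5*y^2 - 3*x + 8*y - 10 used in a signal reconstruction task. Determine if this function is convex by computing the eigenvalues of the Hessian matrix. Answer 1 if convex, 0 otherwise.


The Hessian of f(x,y) = 3*x^2 - 3*x*y - 5*y^2 - 3*x + 8*y - 10 is:
H = [[6, -3], [-3, -10]]
Trace = 6 - 10 = -4
Determinant = 6*-10 - (-3)^2 = -69
Discriminant = (-4)^2 - 4*-69 = 292.0
Eigenvalues: lambda_1 = -10.544, lambda_2 = 6.544
The function is not convex.

0


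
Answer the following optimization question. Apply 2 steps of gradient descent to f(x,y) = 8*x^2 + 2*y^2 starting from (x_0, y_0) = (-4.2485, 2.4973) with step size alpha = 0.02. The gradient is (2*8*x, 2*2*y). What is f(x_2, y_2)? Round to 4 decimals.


Gradient descent on f(x,y) = 8*x^2 + 2*y^2.
Starting point: (-4.2485, 2.4973), alpha = 0.02
Step 1: grad_x = 2*8*-4.2485 = -67.976, grad_y = 2*2*2.4973 = 9.9892
  x_1 = -4.2485 - 0.02*-67.976 = -2.889
  y_1 = 2.4973 - 0.02*9.9892 = 2.2975
Step 2: grad_x = 2*8*-2.889 = -46.2237, grad_y = 2*2*2.2975 = 9.1901
  x_2 = -2.889 - 0.02*-46.2237 = -1.9645
  y_2 = 2.2975 - 0.02*9.1901 = 2.1137
f(-1.9645, 2.1137) = 8*(-1.9645)^2 + 2*2.1137^2 = 39.8099


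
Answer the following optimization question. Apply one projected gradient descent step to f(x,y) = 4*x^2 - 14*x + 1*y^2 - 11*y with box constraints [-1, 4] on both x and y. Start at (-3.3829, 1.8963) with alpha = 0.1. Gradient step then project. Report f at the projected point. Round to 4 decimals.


Step 1: Compute gradient at (-3.3829, 1.8963).
grad_x = 2*4*-3.3829 - 14 = -41.0632
grad_y = 2*1*1.8963 - 11 = -7.2074
Step 2: Gradient step.
x_raw = -3.3829 - 0.1*-41.0632 = 0.7234
y_raw = 1.8963 - 0.1*-7.2074 = 2.617
Step 3: Project onto [-1, 4].
x_proj = clip(0.7234) = 0.7234
y_proj = clip(2.617) = 2.617
Step 4: Evaluate f.
f(0.7234, 2.617) = -29.9731


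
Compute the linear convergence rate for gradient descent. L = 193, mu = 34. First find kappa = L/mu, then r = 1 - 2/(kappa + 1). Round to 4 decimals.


Step 1: Compute the condition number.
kappa = L/mu = 193/34 = 5.6765
Step 2: Compute the convergence rate.
r = 1 - 2/(kappa + 1) = 1 - 2*mu/(L + mu) = (L - mu)/(L + mu) = 159/227 = 0.7004


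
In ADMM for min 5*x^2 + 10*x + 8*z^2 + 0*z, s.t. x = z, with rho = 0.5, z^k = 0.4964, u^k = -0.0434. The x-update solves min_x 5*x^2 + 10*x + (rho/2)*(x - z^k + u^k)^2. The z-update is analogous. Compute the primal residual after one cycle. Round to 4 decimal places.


ADMM iteration with rho = 0.5, z^k = 0.4964, u^k = -0.0434
Step 1: x-update.
Minimize 5*x^2 + 10*x + (0.5/2)*(x - 0.4964 - 0.0434)^2
FOC: (2*5 + 0.5)*x = -10 + 0.5*(0.4964 + 0.0434)
x^{k+1} = -0.9267
Step 2: z-update.
Minimize 8*z^2 + 0*z + (0.5/2)*(-0.9267 - z - 0.0434)^2
FOC: (2*8 + 0.5)*z = 0 + 0.5*(-0.9267 - 0.0434)
z^{k+1} = -0.0294
Step 3: u-update.
u^{k+1} = -0.0434 - 0.9267 + 0.0294 = -0.9407
Step 4: Primal residual = |-0.9267 + 0.0294| = 0.8973


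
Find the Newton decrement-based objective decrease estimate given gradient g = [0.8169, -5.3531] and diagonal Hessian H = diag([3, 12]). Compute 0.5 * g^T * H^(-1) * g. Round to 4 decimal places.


Step 1: H is diagonal, so H^(-1) * g = [0.2723, -0.4461].
Step 2: g^T H^(-1) g = sum_i g_i^2 / H_ii
  = (0.8169)^2/3 + (-5.3531)^2/12
  = 0.2224 + 2.388 = 2.6104
Step 3: Objective decrease = 0.5 * g^T H^(-1) g = 1.3052


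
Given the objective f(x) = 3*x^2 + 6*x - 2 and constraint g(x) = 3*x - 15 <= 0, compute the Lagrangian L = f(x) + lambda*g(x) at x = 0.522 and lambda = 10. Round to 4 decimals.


Step 1: Evaluate f(x).
f(0.522) = 3*0.522^2 + 6*0.522 - 2 = 1.9495
Step 2: Evaluate g(x).
g(0.522) = 3*0.522 - 15 = -13.434
Step 3: Compute Lagrangian.
L = 1.9495 + 10*-13.434 = -132.3905


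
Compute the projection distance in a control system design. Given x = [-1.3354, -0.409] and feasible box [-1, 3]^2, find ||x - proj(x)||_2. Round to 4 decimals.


Project each component onto [-1, 3].
clip(-1.3354) = -1.0, clip(-0.409) = -0.409
Projection = [-1.0, -0.409]
Squared diffs: [0.1125, 0.0]
Distance = sqrt(0.1125) = 0.3354


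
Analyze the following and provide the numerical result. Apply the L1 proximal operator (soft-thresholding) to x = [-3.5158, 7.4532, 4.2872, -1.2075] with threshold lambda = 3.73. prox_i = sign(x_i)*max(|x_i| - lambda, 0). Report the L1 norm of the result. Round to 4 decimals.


Soft-thresholding with lambda = 3.73:
prox(-3.5158) = sign(-3.5158)*max(|-3.5158| - 3.73, 0) = 0.0
prox(7.4532) = sign(7.4532)*max(|7.4532| - 3.73, 0) = 3.7232
prox(4.2872) = sign(4.2872)*max(|4.2872| - 3.73, 0) = 0.5572
prox(-1.2075) = sign(-1.2075)*max(|-1.2075| - 3.73, 0) = 0.0
prox(x) = [0.0, 3.7232, 0.5572, 0.0]
||prox(x)||_1 = 0.0 + 3.7232 + 0.5572 + 0.0 = 4.2804


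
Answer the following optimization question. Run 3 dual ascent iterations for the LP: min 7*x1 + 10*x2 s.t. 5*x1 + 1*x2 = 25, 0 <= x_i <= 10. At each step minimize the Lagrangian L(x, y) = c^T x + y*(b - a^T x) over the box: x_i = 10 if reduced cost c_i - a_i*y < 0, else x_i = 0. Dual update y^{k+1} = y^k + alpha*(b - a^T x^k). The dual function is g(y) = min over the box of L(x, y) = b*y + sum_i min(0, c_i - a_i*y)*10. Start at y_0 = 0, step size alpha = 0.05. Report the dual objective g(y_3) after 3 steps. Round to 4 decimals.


Dual ascent for LP: min 7*x1 + 10*x2, 5*x1 + 1*x2 = 25, 0 <= x_i <= 10
Step 1: y^k = 0.0, reduced costs: (7.0, 10.0)
  x^k = (0.0, 0.0), subgradient = b - a^T x = 25.0
  y^{k+1} = 0.0 + 0.05*25.0 = 1.25
Step 2: y^k = 1.25, reduced costs: (0.75, 8.75)
  x^k = (0.0, 0.0), subgradient = b - a^T x = 25.0
  y^{k+1} = 1.25 + 0.05*25.0 = 2.5
Step 3: y^k = 2.5, reduced costs: (-5.5, 7.5)
  x^k = (10.0, 0.0), subgradient = b - a^T x = -25.0
  y^{k+1} = 2.5 + 0.05*-25.0 = 1.25
Dual objective at y_3 = 1.25: reduced costs (0.75, 8.75), box minimizer x = (0.0, 0.0)
g(y_3) = b*y + (c1 - a1*y)*x1 + (c2 - a2*y)*x2 = 25*1.25 + 0.75*0.0 + 8.75*0.0 = 31.25 + 0.0 + 0.0 = 31.25


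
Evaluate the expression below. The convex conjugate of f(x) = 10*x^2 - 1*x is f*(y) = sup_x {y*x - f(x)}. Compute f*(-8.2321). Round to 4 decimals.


f*(y) = sup_x {y*x - a*x^2 - b*x} = sup_x {(y-b)*x - a*x^2}
FOC: (y - b) - 2a*x = 0 => x* = (y - b)/(2a)
x* = (-8.2321 + 1)/(2*10) = -0.3616
f*(-8.2321) = (y-b)^2/(4a) = (-8.2321 + 1)^2/(4*10)
= 52.3033/40 = 1.3076


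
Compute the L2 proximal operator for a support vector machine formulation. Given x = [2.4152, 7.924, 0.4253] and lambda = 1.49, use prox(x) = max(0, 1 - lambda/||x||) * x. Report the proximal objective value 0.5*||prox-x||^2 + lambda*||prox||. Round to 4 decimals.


Step 1: Compute ||x||.
||x|| = 8.2948
Step 2: Compute scaling factor.
scale = max(0, 1 - 1.49/8.2948) = 0.8204
Step 3: prox(x) = [1.9814, 6.5006, 0.3489]
||prox(x)|| = 6.8048
Step 4: Proximal objective.
0.5*||prox-x||^2 = 1.1101
lambda*||prox|| = 10.1392
Total = 11.2492


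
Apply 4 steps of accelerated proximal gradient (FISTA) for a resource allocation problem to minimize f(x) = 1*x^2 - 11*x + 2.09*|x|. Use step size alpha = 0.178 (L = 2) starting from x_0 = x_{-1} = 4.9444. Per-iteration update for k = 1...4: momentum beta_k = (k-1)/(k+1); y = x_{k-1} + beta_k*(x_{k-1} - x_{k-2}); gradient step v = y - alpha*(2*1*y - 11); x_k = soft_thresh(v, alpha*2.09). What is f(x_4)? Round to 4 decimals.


FISTA on f(x) = 1*x^2 - 11*x + 2.09*|x|
L = 2, alpha = 0.178
Iteration 1: beta = 0.0, y = 4.9444 + 0.0*(4.9444 - 4.9444) = 4.9444
  grad(y) = -1.1112, v = y - alpha*grad = 5.1422
  prox(v) = soft_thresh(5.1422, 0.372) = 4.7702
Iteration 2: beta = 0.3333, y = 4.7702 + 0.3333*(4.7702 - 4.9444) = 4.7121
  grad(y) = -1.5758, v = y - alpha*grad = 4.9926
  prox(v) = soft_thresh(4.9926, 0.372) = 4.6206
Iteration 3: beta = 0.5, y = 4.6206 + 0.5*(4.6206 - 4.7702) = 4.5458
  grad(y) = -1.9085, v = y - alpha*grad = 4.8855
  prox(v) = soft_thresh(4.8855, 0.372) = 4.5135
Iteration 4: beta = 0.6, y = 4.5135 + 0.6*(4.5135 - 4.6206) = 4.4492
  grad(y) = -2.1016, v = y - alpha*grad = 4.8233
  prox(v) = soft_thresh(4.8233, 0.372) = 4.4513
f(x_4) = 1*4.4513^2 - 11*4.4513 + 2.09*|4.4513| = -19.847


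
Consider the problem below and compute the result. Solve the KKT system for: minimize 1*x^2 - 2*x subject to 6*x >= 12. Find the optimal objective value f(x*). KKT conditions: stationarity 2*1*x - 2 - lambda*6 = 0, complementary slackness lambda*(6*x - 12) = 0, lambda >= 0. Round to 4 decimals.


Step 1: Try lambda = 0 (constraint inactive).
x_unc = 2/(2*1) = 1.0
Check: 6*1.0 = 6.0 < 12 -- violated!
Step 2: Constraint must be active: 6*x = 12
x* = 12/6 = 2.0
lambda = (2*1*2.0 - 2)/6 = 0.3333
Step 3: Compute optimal value.
f(x*) = 1*2.0^2 - 2*2.0 = 0.0


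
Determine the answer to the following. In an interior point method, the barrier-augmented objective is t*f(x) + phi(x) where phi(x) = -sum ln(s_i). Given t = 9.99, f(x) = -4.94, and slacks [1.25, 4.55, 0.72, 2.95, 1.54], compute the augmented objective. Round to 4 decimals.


Step 1: Compute log-barrier.
ln values: [0.2231, 1.5151, -0.3285, 1.0818, 0.4318]
phi = -(0.2231 + 1.5151 - 0.3285 + 1.0818 + 0.4318) = -2.9234
Step 2: Compute augmented objective.
t*f(x) = 9.99*-4.94 = -49.3506
Total = -49.3506 - 2.9234 = -52.274


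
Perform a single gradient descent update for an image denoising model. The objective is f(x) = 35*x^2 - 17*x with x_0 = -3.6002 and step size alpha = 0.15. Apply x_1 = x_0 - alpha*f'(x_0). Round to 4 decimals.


We compute the gradient at x_0 and apply the update.
f'(x) = 70*x - 17
f'(-3.6002) = 70*-3.6002 - 17 = -269.014
x_1 = -3.6002 - 0.15*-269.014 = 36.7519


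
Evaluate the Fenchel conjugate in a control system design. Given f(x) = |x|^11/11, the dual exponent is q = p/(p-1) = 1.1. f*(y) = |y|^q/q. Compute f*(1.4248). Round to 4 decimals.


The conjugate exponent q satisfies 1/p + 1/q = 1.
p = 11, so q = 11/(11 - 1) = 1.1
|y|^q = 1.4248^1.1 = 1.4761
f*(1.4248) = 1.4761 / 1.1 = 1.342


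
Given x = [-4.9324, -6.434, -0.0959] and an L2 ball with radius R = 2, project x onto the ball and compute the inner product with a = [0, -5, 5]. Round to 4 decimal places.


Step 1: Compute ||x|| (intermediates to 6 decimals).
||x|| = sqrt((-4.9324)^2 + (-6.434)^2 + (-0.0959)^2) = 8.107658
Step 2: Project.
Since ||x|| > R, scale = R/||x|| = 2/8.107658 = 0.24668, proj(x) = scale * x
proj(x) = [-1.216724, -1.587139, -0.023657]
Step 3: Dot product.
a^T * proj(x) = 0*(-1.216724) - 5*(-1.587139) + 5*(-0.023657) = 7.8174


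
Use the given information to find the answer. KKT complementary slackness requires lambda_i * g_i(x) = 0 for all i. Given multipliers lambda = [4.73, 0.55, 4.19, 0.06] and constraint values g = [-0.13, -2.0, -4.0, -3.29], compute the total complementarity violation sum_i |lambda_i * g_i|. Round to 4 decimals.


KKT complementary slackness check:
lambda_1 * g_1 = 4.73 * -0.13 = -0.6149
lambda_2 * g_2 = 0.55 * -2.0 = -1.1
lambda_3 * g_3 = 4.19 * -4.0 = -16.76
lambda_4 * g_4 = 0.06 * -3.29 = -0.1974
Total violation = 0.6149 + 1.1 + 16.76 + 0.1974 = 18.6723


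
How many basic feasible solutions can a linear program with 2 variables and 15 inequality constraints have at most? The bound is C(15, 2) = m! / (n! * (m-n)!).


Each vertex corresponds to some choice of n active constraints out of m, so the number of vertices is at most C(m, n) = m! / (n!(m-n)!).
m = 15, n = 2
Numerator: 15 * 14
Denominator: 2! = 2
C(15, 2) = 105


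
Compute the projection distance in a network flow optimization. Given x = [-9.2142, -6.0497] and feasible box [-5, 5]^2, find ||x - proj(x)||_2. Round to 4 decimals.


Project each component onto [-5, 5].
clip(-9.2142) = -5.0, clip(-6.0497) = -5.0
Projection = [-5.0, -5.0]
Squared diffs: [17.7595, 1.1019]
Distance = sqrt(18.8614) = 4.343


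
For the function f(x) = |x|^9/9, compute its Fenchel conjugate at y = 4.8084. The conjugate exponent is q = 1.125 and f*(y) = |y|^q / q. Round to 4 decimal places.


The conjugate exponent q satisfies 1/p + 1/q = 1.
p = 9, so q = 9/(9 - 1) = 1.125
|y|^q = 4.8084^1.125 = 5.8513
f*(4.8084) = 5.8513 / 1.125 = 5.2011


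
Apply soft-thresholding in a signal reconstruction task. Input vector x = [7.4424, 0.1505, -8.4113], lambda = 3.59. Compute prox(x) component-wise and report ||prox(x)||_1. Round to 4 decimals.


Soft-thresholding with lambda = 3.59:
prox(7.4424) = sign(7.4424)*max(|7.4424| - 3.59, 0) = 3.8524
prox(0.1505) = sign(0.1505)*max(|0.1505| - 3.59, 0) = 0.0
prox(-8.4113) = sign(-8.4113)*max(|-8.4113| - 3.59, 0) = -4.8213
prox(x) = [3.8524, 0.0, -4.8213]
||prox(x)||_1 = 3.8524 + 0.0 + 4.8213 = 8.6737


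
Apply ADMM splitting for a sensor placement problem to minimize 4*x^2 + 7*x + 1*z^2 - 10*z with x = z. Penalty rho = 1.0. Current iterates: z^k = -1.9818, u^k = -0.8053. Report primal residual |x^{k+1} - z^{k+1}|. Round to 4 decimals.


ADMM iteration with rho = 1.0, z^k = -1.9818, u^k = -0.8053
Step 1: x-update.
Minimize 4*x^2 + 7*x + (1.0/2)*(x + 1.9818 - 0.8053)^2
FOC: (2*4 + 1.0)*x = -7 + 1.0*(-1.9818 + 0.8053)
x^{k+1} = -0.9085
Step 2: z-update.
Minimize 1*z^2 - 10*z + (1.0/2)*(-0.9085 - z - 0.8053)^2
FOC: (2*1 + 1.0)*z = 10 + 1.0*(-0.9085 - 0.8053)
z^{k+1} = 2.7621
Step 3: u-update.
u^{k+1} = -0.8053 - 0.9085 - 2.7621 = -4.4759
Step 4: Primal residual = |-0.9085 - 2.7621| = 3.6706


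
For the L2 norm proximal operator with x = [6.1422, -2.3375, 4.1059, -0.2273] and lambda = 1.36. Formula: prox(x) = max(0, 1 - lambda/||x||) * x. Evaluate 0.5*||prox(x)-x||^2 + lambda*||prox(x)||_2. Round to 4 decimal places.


Step 1: Compute ||x||.
||x|| = 7.7525
Step 2: Compute scaling factor.
scale = max(0, 1 - 1.36/7.7525) = 0.8246
Step 3: prox(x) = [5.0647, -1.9274, 3.3856, -0.1874]
||prox(x)|| = 6.3925
Step 4: Proximal objective.
0.5*||prox-x||^2 = 0.9248
lambda*||prox|| = 8.6938
Total = 9.6185


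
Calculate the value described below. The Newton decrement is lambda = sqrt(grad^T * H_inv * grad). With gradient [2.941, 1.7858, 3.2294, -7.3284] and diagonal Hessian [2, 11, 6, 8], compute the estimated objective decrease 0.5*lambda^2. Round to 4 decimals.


Step 1: H is diagonal, so H^(-1) * g = [1.4705, 0.1623, 0.5382, -0.9161].
Step 2: g^T H^(-1) g = sum_i g_i^2 / H_ii
  = (2.941)^2/2 + (1.7858)^2/11 + (3.2294)^2/6 + (-7.3284)^2/8
  = 4.3247 + 0.2899 + 1.7382 + 6.7132 = 13.066
Step 3: Objective decrease = 0.5 * g^T H^(-1) g = 6.533


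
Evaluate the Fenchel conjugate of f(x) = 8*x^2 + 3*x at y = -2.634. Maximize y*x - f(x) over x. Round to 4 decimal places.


f*(y) = sup_x {y*x - a*x^2 - b*x} = sup_x {(y-b)*x - a*x^2}
FOC: (y - b) - 2a*x = 0 => x* = (y - b)/(2a)
x* = (-2.634 - 3)/(2*8) = -0.3521
f*(-2.634) = (y-b)^2/(4a) = (-2.634 - 3)^2/(4*8)
= 31.742/32 = 0.9919


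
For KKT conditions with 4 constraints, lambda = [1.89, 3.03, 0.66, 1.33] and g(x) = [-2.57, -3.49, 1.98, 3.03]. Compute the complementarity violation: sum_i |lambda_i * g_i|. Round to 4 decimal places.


KKT complementary slackness check:
lambda_1 * g_1 = 1.89 * -2.57 = -4.8573
lambda_2 * g_2 = 3.03 * -3.49 = -10.5747
lambda_3 * g_3 = 0.66 * 1.98 = 1.3068
lambda_4 * g_4 = 1.33 * 3.03 = 4.0299
Total violation = 4.8573 + 10.5747 + 1.3068 + 4.0299 = 20.7687


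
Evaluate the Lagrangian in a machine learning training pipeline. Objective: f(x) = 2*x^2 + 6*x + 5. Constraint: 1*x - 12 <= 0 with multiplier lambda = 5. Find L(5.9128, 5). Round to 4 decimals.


Step 1: Evaluate f(x).
f(5.9128) = 2*5.9128^2 + 6*5.9128 + 5 = 110.3992
Step 2: Evaluate g(x).
g(5.9128) = 1*5.9128 - 12 = -6.0872
Step 3: Compute Lagrangian.
L = 110.3992 + 5*-6.0872 = 79.9632


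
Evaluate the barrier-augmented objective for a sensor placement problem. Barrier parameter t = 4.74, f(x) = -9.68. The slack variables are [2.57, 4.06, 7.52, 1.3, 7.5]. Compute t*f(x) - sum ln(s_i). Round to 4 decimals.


Step 1: Compute log-barrier.
ln values: [0.9439, 1.4012, 2.0176, 0.2624, 2.0149]
phi = -(0.9439 + 1.4012 + 2.0176 + 0.2624 + 2.0149) = -6.6399
Step 2: Compute augmented objective.
t*f(x) = 4.74*-9.68 = -45.8832
Total = -45.8832 - 6.6399 = -52.5231


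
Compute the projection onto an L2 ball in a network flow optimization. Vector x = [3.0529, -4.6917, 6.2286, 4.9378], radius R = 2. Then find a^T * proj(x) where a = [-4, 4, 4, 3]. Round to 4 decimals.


Step 1: Compute ||x|| (intermediates to 6 decimals).
||x|| = sqrt(3.0529^2 + (-4.6917)^2 + 6.2286^2 + 4.9378^2) = 9.721603
Step 2: Project.
Since ||x|| > R, scale = R/||x|| = 2/9.721603 = 0.205727, proj(x) = scale * x
proj(x) = [0.628064, -0.965209, 1.281391, 1.015839]
Step 3: Dot product.
a^T * proj(x) = -4*0.628064 + 4*(-0.965209) + 4*1.281391 + 3*1.015839 = 1.8


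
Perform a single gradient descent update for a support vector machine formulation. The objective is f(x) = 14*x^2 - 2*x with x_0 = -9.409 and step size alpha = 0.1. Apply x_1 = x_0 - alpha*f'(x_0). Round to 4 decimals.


We compute the gradient at x_0 and apply the update.
f'(x) = 28*x - 2
f'(-9.409) = 28*-9.409 - 2 = -265.452
x_1 = -9.409 - 0.1*-265.452 = 17.1362


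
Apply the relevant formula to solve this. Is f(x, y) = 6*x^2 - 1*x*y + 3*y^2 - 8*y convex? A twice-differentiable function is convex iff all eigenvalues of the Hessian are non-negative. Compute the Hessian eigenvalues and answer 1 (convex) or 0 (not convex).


The Hessian of f(x,y) = 6*x^2 - 1*x*y + 3*y^2 - 8*y is:
H = [[12, -1], [-1, 6]]
Trace = 12 + 6 = 18
Determinant = 12*6 - (-1)^2 = 71
Discriminant = (18)^2 - 4*71 = 40.0
Eigenvalues: lambda_1 = 5.8377, lambda_2 = 12.1623
The function is convex.

1


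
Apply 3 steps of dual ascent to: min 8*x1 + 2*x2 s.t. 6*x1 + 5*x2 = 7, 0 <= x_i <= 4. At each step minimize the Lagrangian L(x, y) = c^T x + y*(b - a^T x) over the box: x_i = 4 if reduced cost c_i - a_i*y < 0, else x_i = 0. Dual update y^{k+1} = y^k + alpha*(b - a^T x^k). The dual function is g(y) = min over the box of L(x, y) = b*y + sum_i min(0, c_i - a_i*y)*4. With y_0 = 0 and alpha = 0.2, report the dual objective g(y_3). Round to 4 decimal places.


Dual ascent for LP: min 8*x1 + 2*x2, 6*x1 + 5*x2 = 7, 0 <= x_i <= 4
Step 1: y^k = 0.0, reduced costs: (8.0, 2.0)
  x^k = (0.0, 0.0), subgradient = b - a^T x = 7.0
  y^{k+1} = 0.0 + 0.2*7.0 = 1.4
Step 2: y^k = 1.4, reduced costs: (-0.4, -5.0)
  x^k = (4.0, 4.0), subgradient = b - a^T x = -37.0
  y^{k+1} = 1.4 + 0.2*-37.0 = -6.0
Step 3: y^k = -6.0, reduced costs: (44.0, 32.0)
  x^k = (0.0, 0.0), subgradient = b - a^T x = 7.0
  y^{k+1} = -6.0 + 0.2*7.0 = -4.6
Dual objective at y_3 = -4.6: reduced costs (35.6, 25.0), box minimizer x = (0.0, 0.0)
g(y_3) = b*y + (c1 - a1*y)*x1 + (c2 - a2*y)*x2 = 7*(-4.6) + 35.6*0.0 + 25.0*0.0 = -32.2 + 0.0 + 0.0 = -32.2


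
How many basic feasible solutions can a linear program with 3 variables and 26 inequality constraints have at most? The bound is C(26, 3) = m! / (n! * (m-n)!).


Each vertex corresponds to some choice of n active constraints out of m, so the number of vertices is at most C(m, n) = m! / (n!(m-n)!).
m = 26, n = 3
Numerator: 26 * 25 * 24
Denominator: 3! = 6
C(26, 3) = 2600


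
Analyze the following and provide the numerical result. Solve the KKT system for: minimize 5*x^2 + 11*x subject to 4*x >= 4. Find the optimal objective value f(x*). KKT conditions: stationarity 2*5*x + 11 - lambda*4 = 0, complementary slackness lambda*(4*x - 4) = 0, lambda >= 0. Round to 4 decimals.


Step 1: Try lambda = 0 (constraint inactive).
x_unc = -11/(2*5) = -1.1
Check: 4*-1.1 = -4.4 < 4 -- violated!
Step 2: Constraint must be active: 4*x = 4
x* = 4/4 = 1.0
lambda = (2*5*1.0 + 11)/4 = 5.25
Step 3: Compute optimal value.
f(x*) = 5*1.0^2 + 11*1.0 = 16.0


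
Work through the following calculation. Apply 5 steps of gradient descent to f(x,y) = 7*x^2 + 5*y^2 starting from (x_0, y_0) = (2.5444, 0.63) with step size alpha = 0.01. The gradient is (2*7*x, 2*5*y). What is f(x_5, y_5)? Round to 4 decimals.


Gradient descent on f(x,y) = 7*x^2 + 5*y^2.
Starting point: (2.5444, 0.63), alpha = 0.01
Step 1: grad_x = 2*7*2.5444 = 35.6216, grad_y = 2*5*0.63 = 6.3
  x_1 = 2.5444 - 0.01*35.6216 = 2.1882
  y_1 = 0.63 - 0.01*6.3 = 0.567
Step 2: grad_x = 2*7*2.1882 = 30.6346, grad_y = 2*5*0.567 = 5.67
  x_2 = 2.1882 - 0.01*30.6346 = 1.8818
  y_2 = 0.567 - 0.01*5.67 = 0.5103
Step 3: grad_x = 2*7*1.8818 = 26.3457, grad_y = 2*5*0.5103 = 5.103
  x_3 = 1.8818 - 0.01*26.3457 = 1.6184
  y_3 = 0.5103 - 0.01*5.103 = 0.4593
Step 4: grad_x = 2*7*1.6184 = 22.6573, grad_y = 2*5*0.4593 = 4.5927
  x_4 = 1.6184 - 0.01*22.6573 = 1.3918
  y_4 = 0.4593 - 0.01*4.5927 = 0.4133
Step 5: grad_x = 2*7*1.3918 = 19.4853, grad_y = 2*5*0.4133 = 4.1334
  x_5 = 1.3918 - 0.01*19.4853 = 1.197
  y_5 = 0.4133 - 0.01*4.1334 = 0.372
f(1.197, 0.372) = 7*1.197^2 + 5*0.372^2 = 10.7209


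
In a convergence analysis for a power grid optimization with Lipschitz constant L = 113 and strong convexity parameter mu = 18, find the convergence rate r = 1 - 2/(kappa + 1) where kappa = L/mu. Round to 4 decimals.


Step 1: Compute the condition number.
kappa = L/mu = 113/18 = 6.2778
Step 2: Compute the convergence rate.
r = 1 - 2/(kappa + 1) = 1 - 2*mu/(L + mu) = (L - mu)/(L + mu) = 95/131 = 0.7252


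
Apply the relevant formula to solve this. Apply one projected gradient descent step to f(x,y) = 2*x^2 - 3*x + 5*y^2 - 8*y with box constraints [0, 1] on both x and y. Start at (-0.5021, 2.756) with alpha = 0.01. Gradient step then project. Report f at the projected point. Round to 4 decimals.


Step 1: Compute gradient at (-0.5021, 2.756).
grad_x = 2*2*-0.5021 - 3 = -5.0084
grad_y = 2*5*2.756 - 8 = 19.56
Step 2: Gradient step.
x_raw = -0.5021 - 0.01*-5.0084 = -0.452
y_raw = 2.756 - 0.01*19.56 = 2.5604
Step 3: Project onto [0, 1].
x_proj = clip(-0.452) = 0.0
y_proj = clip(2.5604) = 1.0
Step 4: Evaluate f.
f(0.0, 1.0) = -3.0


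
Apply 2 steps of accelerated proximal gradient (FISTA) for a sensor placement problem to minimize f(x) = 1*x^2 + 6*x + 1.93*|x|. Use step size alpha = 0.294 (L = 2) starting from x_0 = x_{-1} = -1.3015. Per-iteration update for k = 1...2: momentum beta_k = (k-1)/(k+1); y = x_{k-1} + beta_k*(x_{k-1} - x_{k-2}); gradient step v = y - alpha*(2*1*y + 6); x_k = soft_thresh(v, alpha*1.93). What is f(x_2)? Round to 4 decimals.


FISTA on f(x) = 1*x^2 + 6*x + 1.93*|x|
L = 2, alpha = 0.294
Iteration 1: beta = 0.0, y = -1.3015 + 0.0*(-1.3015 + 1.3015) = -1.3015
  grad(y) = 3.397, v = y - alpha*grad = -2.3002
  prox(v) = soft_thresh(-2.3002, 0.5674) = -1.7328
Iteration 2: beta = 0.3333, y = -1.7328 + 0.3333*(-1.7328 + 1.3015) = -1.8766
  grad(y) = 2.2469, v = y - alpha*grad = -2.5371
  prox(v) = soft_thresh(-2.5371, 0.5674) = -1.9697
f(x_2) = 1*(-1.9697)^2 + 6*(-1.9697) + 1.93*|-1.9697| = -4.137


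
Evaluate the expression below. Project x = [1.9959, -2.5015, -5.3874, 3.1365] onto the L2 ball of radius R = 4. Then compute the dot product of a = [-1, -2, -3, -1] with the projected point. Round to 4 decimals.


Step 1: Compute ||x|| (intermediates to 6 decimals).
||x|| = sqrt(1.9959^2 + (-2.5015)^2 + (-5.3874)^2 + 3.1365^2) = 7.007341
Step 2: Project.
Since ||x|| > R, scale = R/||x|| = 4/7.007341 = 0.57083, proj(x) = scale * x
proj(x) = [1.13932, -1.427931, -3.07529, 1.790408]
Step 3: Dot product.
a^T * proj(x) = -1*1.13932 - 2*(-1.427931) - 3*(-3.07529) - 1*1.790408 = 9.152


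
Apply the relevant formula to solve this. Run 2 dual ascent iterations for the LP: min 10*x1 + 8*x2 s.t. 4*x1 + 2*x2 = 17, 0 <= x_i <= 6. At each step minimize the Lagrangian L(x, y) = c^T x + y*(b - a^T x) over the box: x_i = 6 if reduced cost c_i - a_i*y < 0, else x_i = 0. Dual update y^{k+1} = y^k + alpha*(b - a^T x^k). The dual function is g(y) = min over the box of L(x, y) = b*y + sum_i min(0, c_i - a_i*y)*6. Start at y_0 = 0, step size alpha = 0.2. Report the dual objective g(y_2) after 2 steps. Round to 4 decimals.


Dual ascent for LP: min 10*x1 + 8*x2, 4*x1 + 2*x2 = 17, 0 <= x_i <= 6
Step 1: y^k = 0.0, reduced costs: (10.0, 8.0)
  x^k = (0.0, 0.0), subgradient = b - a^T x = 17.0
  y^{k+1} = 0.0 + 0.2*17.0 = 3.4
Step 2: y^k = 3.4, reduced costs: (-3.6, 1.2)
  x^k = (6.0, 0.0), subgradient = b - a^T x = -7.0
  y^{k+1} = 3.4 + 0.2*-7.0 = 2.0
Dual objective at y_2 = 2.0: reduced costs (2.0, 4.0), box minimizer x = (0.0, 0.0)
g(y_2) = b*y + (c1 - a1*y)*x1 + (c2 - a2*y)*x2 = 17*2.0 + 2.0*0.0 + 4.0*0.0 = 34.0 + 0.0 + 0.0 = 34.0


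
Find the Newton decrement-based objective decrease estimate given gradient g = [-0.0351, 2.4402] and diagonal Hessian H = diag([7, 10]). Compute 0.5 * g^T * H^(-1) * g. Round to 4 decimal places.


Step 1: H is diagonal, so H^(-1) * g = [-0.005, 0.244].
Step 2: g^T H^(-1) g = sum_i g_i^2 / H_ii
  = (-0.0351)^2/7 + (2.4402)^2/10
  = 0.0002 + 0.5955 = 0.5956
Step 3: Objective decrease = 0.5 * g^T H^(-1) g = 0.2978


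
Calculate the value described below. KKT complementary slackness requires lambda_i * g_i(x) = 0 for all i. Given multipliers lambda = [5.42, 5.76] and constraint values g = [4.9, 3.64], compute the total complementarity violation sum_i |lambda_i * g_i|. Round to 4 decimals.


KKT complementary slackness check:
lambda_1 * g_1 = 5.42 * 4.9 = 26.558
lambda_2 * g_2 = 5.76 * 3.64 = 20.9664
Total violation = 26.558 + 20.9664 = 47.5244


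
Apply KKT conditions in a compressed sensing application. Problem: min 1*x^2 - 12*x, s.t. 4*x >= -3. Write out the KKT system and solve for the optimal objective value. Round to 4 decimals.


Step 1: Try lambda = 0 (constraint inactive).
Stationarity: 2*1*x - 12 = 0
x* = 12/(2*1) = 6.0
Check constraint: 4*6.0 = 24.0 >= -3 -- satisfied.
Step 2: Compute optimal value.
f(x*) = 1*6.0^2 - 12*6.0 = -36.0


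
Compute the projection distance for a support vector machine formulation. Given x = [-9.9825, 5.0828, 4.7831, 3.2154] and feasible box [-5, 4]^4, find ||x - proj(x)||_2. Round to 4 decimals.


Project each component onto [-5, 4].
clip(-9.9825) = -5.0, clip(5.0828) = 4.0, clip(4.7831) = 4.0, clip(3.2154) = 3.2154
Projection = [-5.0, 4.0, 4.0, 3.2154]
Squared diffs: [24.8253, 1.1725, 0.6132, 0.0]
Distance = sqrt(26.611) = 5.1586


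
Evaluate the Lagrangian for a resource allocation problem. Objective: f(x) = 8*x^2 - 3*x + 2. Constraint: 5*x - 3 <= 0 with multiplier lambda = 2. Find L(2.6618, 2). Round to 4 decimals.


Step 1: Evaluate f(x).
f(2.6618) = 8*2.6618^2 - 3*2.6618 + 2 = 50.696
Step 2: Evaluate g(x).
g(2.6618) = 5*2.6618 - 3 = 10.309
Step 3: Compute Lagrangian.
L = 50.696 + 2*10.309 = 71.314


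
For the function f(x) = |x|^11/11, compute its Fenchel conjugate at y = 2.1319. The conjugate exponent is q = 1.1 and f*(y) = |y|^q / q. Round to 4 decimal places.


The conjugate exponent q satisfies 1/p + 1/q = 1.
p = 11, so q = 11/(11 - 1) = 1.1
|y|^q = 2.1319^1.1 = 2.2996
f*(2.1319) = 2.2996 / 1.1 = 2.0905


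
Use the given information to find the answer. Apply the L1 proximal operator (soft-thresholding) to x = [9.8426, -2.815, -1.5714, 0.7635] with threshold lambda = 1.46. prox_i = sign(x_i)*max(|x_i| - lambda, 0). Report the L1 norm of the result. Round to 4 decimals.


Soft-thresholding with lambda = 1.46:
prox(9.8426) = sign(9.8426)*max(|9.8426| - 1.46, 0) = 8.3826
prox(-2.815) = sign(-2.815)*max(|-2.815| - 1.46, 0) = -1.355
prox(-1.5714) = sign(-1.5714)*max(|-1.5714| - 1.46, 0) = -0.1114
prox(0.7635) = sign(0.7635)*max(|0.7635| - 1.46, 0) = 0.0
prox(x) = [8.3826, -1.355, -0.1114, 0.0]
||prox(x)||_1 = 8.3826 + 1.355 + 0.1114 + 0.0 = 9.849
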